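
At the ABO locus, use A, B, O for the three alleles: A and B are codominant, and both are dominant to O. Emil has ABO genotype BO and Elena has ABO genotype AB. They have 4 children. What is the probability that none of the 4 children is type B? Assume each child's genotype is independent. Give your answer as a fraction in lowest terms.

1/16

ABO cross BO × AB → 1/4 A, 1/2 B, 1/4 AB.
So P(type B) = 1/2 per child.
P(not type B) = 1/2 for one child; (1/2)^4 = 1/16.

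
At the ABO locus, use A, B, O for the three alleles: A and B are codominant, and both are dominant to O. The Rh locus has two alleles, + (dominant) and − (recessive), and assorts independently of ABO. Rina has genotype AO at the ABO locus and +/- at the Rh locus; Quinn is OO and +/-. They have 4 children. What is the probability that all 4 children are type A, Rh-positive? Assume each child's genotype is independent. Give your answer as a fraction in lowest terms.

ABO cross AO × OO → 1/2 O, 1/2 A.
Rh cross +/- × +/- → 3/4 Rh+, 1/4 Rh-; so P(type A, Rh-positive) = 1/2 × 3/4 = 3/8 per child.
All 4 independent: (3/8)^4 = 81/4096.

81/4096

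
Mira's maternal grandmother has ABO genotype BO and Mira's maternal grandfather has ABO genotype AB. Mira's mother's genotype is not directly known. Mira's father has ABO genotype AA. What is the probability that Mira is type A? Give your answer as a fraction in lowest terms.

1/2

Mira's mother's ABO genotype from BO × AB: 1/4 AB, 1/4 AO, 1/4 BB, 1/4 BO.
Crossing each possibility with the father AA and summing P(type A): 1/4·1/2 + 1/4·1 + 1/4·0 + 1/4·1/2 = 1/2.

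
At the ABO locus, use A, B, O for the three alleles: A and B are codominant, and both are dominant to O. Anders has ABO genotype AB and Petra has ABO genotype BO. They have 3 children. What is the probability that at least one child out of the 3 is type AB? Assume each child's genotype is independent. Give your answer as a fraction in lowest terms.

ABO cross AB × BO → 1/4 A, 1/2 B, 1/4 AB.
So P(type AB) = 1/4 per child.
P(none) = (3/4)^3 = 27/64; P(at least one) = 1 − 27/64 = 37/64.

37/64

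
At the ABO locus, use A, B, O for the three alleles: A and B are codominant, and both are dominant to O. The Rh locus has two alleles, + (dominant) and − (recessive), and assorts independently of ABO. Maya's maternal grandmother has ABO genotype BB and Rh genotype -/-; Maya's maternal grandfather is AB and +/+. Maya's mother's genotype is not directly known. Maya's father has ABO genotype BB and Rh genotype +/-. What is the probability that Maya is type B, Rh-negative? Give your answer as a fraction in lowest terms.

Maya's mother's ABO genotype from BB × AB: 1/2 AB, 1/2 BB.
Crossing each possibility with the father BB and summing P(type B): 1/2·1/2 + 1/2·1 = 3/4.
Similarly for Rh via the mother's Rh distribution: P(Rh-) = 1/4.
Independent loci: 3/4 × 1/4 = 3/16.

3/16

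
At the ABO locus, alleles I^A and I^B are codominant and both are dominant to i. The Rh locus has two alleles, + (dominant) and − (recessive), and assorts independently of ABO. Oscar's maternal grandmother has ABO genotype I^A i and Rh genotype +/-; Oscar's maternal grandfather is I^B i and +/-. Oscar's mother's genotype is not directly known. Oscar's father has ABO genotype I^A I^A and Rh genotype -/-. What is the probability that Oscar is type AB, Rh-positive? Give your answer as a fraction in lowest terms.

Oscar's mother's ABO genotype from I^A i × I^B i: 1/4 I^A I^B, 1/4 I^A i, 1/4 I^B i, 1/4 i i.
Crossing each possibility with the father I^A I^A and summing P(type AB): 1/4·1/2 + 1/4·0 + 1/4·1/2 + 1/4·0 = 1/4.
Similarly for Rh via the mother's Rh distribution: P(Rh+) = 1/2.
Independent loci: 1/4 × 1/2 = 1/8.

1/8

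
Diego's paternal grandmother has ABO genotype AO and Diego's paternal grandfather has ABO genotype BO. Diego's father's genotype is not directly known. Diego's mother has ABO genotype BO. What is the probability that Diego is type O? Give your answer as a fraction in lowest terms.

Diego's father's ABO genotype from AO × BO: 1/4 AB, 1/4 AO, 1/4 BO, 1/4 OO.
Crossing each possibility with the mother BO and summing P(type O): 1/4·0 + 1/4·1/4 + 1/4·1/4 + 1/4·1/2 = 1/4.

1/4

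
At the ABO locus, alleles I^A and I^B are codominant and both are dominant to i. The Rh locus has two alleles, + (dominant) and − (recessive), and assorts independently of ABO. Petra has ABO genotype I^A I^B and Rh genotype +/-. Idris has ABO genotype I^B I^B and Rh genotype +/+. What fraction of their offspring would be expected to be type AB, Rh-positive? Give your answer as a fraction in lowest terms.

ABO cross I^A I^B × I^B I^B → offspring phenotypes: 1/2 B, 1/2 AB.
Rh cross +/- × +/+ → 1 Rh+.
Independent loci: P(type AB, Rh-positive) = 1/2 × 1 = 1/2.

1/2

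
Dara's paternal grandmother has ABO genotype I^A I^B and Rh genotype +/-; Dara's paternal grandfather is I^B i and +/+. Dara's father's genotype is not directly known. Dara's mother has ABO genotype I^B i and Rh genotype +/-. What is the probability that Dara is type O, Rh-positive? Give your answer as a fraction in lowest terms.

7/64

Dara's father's ABO genotype from I^A I^B × I^B i: 1/4 I^A I^B, 1/4 I^A i, 1/4 I^B I^B, 1/4 I^B i.
Crossing each possibility with the mother I^B i and summing P(type O): 1/4·0 + 1/4·1/4 + 1/4·0 + 1/4·1/4 = 1/8.
Similarly for Rh via the father's Rh distribution: P(Rh+) = 7/8.
Independent loci: 1/8 × 7/8 = 7/64.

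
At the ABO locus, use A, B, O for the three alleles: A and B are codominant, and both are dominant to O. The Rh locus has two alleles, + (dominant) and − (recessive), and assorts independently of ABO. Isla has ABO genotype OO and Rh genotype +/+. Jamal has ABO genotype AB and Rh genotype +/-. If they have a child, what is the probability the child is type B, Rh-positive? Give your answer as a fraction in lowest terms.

1/2

ABO cross OO × AB → offspring phenotypes: 1/2 A, 1/2 B.
Rh cross +/+ × +/- → 1 Rh+.
Independent loci: P(type B, Rh-positive) = 1/2 × 1 = 1/2.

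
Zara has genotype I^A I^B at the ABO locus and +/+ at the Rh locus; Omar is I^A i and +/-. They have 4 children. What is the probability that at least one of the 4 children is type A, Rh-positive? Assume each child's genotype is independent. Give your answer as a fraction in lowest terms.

15/16

ABO cross I^A I^B × I^A i → 1/2 A, 1/4 B, 1/4 AB.
Rh cross +/+ × +/- → 1 Rh+; so P(type A, Rh-positive) = 1/2 × 1 = 1/2 per child.
P(none) = (1/2)^4 = 1/16; P(at least one) = 1 − 1/16 = 15/16.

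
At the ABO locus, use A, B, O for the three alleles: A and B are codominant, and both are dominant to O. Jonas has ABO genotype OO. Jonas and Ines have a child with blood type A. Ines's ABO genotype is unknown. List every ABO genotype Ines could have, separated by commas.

AA, AB, AO

For each candidate genotype of Ines, check whether crossing it with OO can produce every observed child phenotype.
  AA → possible child types {A} ✓
  AB → possible child types {A, B} ✓
  AO → possible child types {O, A} ✓
  BB → possible child types {B} ✗
  BO → possible child types {O, B} ✗
  OO → possible child types {O} ✗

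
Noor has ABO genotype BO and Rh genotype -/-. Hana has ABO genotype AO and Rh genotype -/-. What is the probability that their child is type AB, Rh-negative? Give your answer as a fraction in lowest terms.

ABO cross BO × AO → offspring phenotypes: 1/4 O, 1/4 A, 1/4 B, 1/4 AB.
Rh cross -/- × -/- → 1 Rh-.
Independent loci: P(type AB, Rh-negative) = 1/4 × 1 = 1/4.

1/4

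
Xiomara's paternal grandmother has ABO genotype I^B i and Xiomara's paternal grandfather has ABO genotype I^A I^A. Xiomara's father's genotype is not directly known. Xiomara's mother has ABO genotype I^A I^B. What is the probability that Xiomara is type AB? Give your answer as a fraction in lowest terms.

3/8

Xiomara's father's ABO genotype from I^B i × I^A I^A: 1/2 I^A I^B, 1/2 I^A i.
Crossing each possibility with the mother I^A I^B and summing P(type AB): 1/2·1/2 + 1/2·1/4 = 3/8.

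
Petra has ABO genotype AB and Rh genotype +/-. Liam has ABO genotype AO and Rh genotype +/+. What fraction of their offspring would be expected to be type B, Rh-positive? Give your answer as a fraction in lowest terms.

ABO cross AB × AO → offspring phenotypes: 1/2 A, 1/4 B, 1/4 AB.
Rh cross +/- × +/+ → 1 Rh+.
Independent loci: P(type B, Rh-positive) = 1/4 × 1 = 1/4.

1/4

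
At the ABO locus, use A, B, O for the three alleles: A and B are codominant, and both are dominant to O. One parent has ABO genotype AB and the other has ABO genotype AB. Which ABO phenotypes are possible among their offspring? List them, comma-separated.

A, B, AB

Gametes from AB × AB give offspring ABO genotypes AA, AB, BB, i.e. phenotypes A, B, AB.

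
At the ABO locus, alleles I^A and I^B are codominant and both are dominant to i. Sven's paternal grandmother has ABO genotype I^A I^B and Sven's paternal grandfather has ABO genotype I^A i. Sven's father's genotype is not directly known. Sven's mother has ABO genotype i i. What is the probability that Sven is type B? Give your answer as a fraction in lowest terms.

Sven's father's ABO genotype from I^A I^B × I^A i: 1/4 I^A I^A, 1/4 I^A I^B, 1/4 I^A i, 1/4 I^B i.
Crossing each possibility with the mother i i and summing P(type B): 1/4·0 + 1/4·1/2 + 1/4·0 + 1/4·1/2 = 1/4.

1/4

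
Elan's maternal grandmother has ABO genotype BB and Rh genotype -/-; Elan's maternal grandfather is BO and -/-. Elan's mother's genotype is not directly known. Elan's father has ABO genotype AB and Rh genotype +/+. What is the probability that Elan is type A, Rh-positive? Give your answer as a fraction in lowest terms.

1/8

Elan's mother's ABO genotype from BB × BO: 1/2 BB, 1/2 BO.
Crossing each possibility with the father AB and summing P(type A): 1/2·0 + 1/2·1/4 = 1/8.
Similarly for Rh via the mother's Rh distribution: P(Rh+) = 1.
Independent loci: 1/8 × 1 = 1/8.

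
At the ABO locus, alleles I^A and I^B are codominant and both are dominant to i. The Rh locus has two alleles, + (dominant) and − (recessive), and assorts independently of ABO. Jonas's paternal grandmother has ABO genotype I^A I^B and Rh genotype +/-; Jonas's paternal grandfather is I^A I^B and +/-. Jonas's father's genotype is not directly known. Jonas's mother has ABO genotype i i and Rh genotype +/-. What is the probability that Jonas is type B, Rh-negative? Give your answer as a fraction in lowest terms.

Jonas's father's ABO genotype from I^A I^B × I^A I^B: 1/4 I^A I^A, 1/2 I^A I^B, 1/4 I^B I^B.
Crossing each possibility with the mother i i and summing P(type B): 1/4·0 + 1/2·1/2 + 1/4·1 = 1/2.
Similarly for Rh via the father's Rh distribution: P(Rh-) = 1/4.
Independent loci: 1/2 × 1/4 = 1/8.

1/8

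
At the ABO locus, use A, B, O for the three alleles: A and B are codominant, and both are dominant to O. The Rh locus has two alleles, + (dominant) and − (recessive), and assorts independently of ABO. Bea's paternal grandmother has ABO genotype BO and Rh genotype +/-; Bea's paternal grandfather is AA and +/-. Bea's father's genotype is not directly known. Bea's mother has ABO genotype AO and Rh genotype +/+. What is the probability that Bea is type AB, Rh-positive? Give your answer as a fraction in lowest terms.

1/8

Bea's father's ABO genotype from BO × AA: 1/2 AB, 1/2 AO.
Crossing each possibility with the mother AO and summing P(type AB): 1/2·1/4 + 1/2·0 = 1/8.
Similarly for Rh via the father's Rh distribution: P(Rh+) = 1.
Independent loci: 1/8 × 1 = 1/8.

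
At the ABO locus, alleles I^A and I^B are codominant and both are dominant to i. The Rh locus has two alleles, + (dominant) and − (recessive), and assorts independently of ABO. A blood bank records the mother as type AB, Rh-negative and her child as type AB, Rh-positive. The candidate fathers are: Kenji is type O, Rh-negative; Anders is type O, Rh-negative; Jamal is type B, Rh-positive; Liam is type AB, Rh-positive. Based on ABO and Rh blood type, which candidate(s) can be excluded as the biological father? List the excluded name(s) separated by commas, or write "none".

Kenji, Anders

A candidate is excluded only if no genotype consistent with his phenotype could produce a type AB, Rh-positive child with a type AB, Rh-negative mother.
Kenji (type O, Rh-): no genotype consistent with that phenotype can produce a type-AB Rh+ child with a type-AB mother.
Anders (type O, Rh-): no genotype consistent with that phenotype can produce a type-AB Rh+ child with a type-AB mother.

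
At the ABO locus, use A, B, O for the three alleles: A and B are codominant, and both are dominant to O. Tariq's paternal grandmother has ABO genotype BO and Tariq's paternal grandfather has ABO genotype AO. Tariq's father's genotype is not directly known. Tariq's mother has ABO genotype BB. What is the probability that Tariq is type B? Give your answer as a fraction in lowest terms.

3/4

Tariq's father's ABO genotype from BO × AO: 1/4 AB, 1/4 AO, 1/4 BO, 1/4 OO.
Crossing each possibility with the mother BB and summing P(type B): 1/4·1/2 + 1/4·1/2 + 1/4·1 + 1/4·1 = 3/4.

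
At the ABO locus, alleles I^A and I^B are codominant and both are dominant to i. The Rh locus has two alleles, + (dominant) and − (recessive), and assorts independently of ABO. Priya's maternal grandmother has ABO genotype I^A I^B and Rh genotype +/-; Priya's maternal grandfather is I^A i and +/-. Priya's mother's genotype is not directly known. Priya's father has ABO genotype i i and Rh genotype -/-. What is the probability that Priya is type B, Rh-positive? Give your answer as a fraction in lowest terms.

Priya's mother's ABO genotype from I^A I^B × I^A i: 1/4 I^A I^A, 1/4 I^A I^B, 1/4 I^A i, 1/4 I^B i.
Crossing each possibility with the father i i and summing P(type B): 1/4·0 + 1/4·1/2 + 1/4·0 + 1/4·1/2 = 1/4.
Similarly for Rh via the mother's Rh distribution: P(Rh+) = 1/2.
Independent loci: 1/4 × 1/2 = 1/8.

1/8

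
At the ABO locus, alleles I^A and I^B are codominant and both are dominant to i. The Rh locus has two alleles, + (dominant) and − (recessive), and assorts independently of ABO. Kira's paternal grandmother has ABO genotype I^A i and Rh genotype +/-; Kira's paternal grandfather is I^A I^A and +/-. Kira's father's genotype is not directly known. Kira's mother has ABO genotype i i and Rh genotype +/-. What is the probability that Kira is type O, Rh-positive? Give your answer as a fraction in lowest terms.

Kira's father's ABO genotype from I^A i × I^A I^A: 1/2 I^A I^A, 1/2 I^A i.
Crossing each possibility with the mother i i and summing P(type O): 1/2·0 + 1/2·1/2 = 1/4.
Similarly for Rh via the father's Rh distribution: P(Rh+) = 3/4.
Independent loci: 1/4 × 3/4 = 3/16.

3/16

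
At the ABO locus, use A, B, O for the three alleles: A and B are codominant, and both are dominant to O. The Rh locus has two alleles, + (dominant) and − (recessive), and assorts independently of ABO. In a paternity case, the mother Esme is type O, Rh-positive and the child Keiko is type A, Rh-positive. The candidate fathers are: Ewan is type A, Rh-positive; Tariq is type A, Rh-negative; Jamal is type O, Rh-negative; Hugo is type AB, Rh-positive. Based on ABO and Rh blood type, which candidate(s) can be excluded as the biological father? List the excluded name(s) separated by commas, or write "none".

A candidate is excluded only if no genotype consistent with his phenotype could produce a type A, Rh-positive child with a type O, Rh-positive mother.
Jamal (type O, Rh-): no genotype consistent with that phenotype can produce a type-A Rh+ child with a type-O mother.

Jamal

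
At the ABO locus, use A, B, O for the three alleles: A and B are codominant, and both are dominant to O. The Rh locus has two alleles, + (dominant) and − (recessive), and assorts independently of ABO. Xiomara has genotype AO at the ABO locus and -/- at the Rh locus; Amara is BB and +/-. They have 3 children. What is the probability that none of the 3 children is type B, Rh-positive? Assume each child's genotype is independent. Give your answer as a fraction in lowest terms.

27/64

ABO cross AO × BB → 1/2 B, 1/2 AB.
Rh cross -/- × +/- → 1/2 Rh+, 1/2 Rh-; so P(type B, Rh-positive) = 1/2 × 1/2 = 1/4 per child.
P(not type B, Rh-positive) = 3/4 for one child; (3/4)^3 = 27/64.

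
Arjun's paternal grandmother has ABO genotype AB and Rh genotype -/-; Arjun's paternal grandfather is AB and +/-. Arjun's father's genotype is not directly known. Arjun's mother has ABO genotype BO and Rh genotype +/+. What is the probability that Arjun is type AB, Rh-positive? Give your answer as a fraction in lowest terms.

1/4

Arjun's father's ABO genotype from AB × AB: 1/4 AA, 1/2 AB, 1/4 BB.
Crossing each possibility with the mother BO and summing P(type AB): 1/4·1/2 + 1/2·1/4 + 1/4·0 = 1/4.
Similarly for Rh via the father's Rh distribution: P(Rh+) = 1.
Independent loci: 1/4 × 1 = 1/4.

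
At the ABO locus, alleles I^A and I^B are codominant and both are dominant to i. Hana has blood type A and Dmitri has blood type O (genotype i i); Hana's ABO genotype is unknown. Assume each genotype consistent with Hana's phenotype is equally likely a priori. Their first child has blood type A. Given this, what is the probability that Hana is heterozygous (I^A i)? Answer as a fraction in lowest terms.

1/3

Possible genotypes: Hana ∈ {I^A I^A, I^A i}; Dmitri ∈ {i i}.
Weight each parental genotype pair by prior × P(type-A child):
  I^A I^A × i i: posterior weight 2/3.
  I^A i × i i: posterior weight 1/3.
Sum the posterior weight over pairs where Hana is I^A i: 1/3.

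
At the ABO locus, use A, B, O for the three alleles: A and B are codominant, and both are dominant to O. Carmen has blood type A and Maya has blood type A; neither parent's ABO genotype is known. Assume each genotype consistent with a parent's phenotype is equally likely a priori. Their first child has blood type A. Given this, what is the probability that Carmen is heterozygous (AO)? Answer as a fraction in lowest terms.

7/15

Possible genotypes: Carmen ∈ {AA, AO}; Maya ∈ {AA, AO}.
Weight each parental genotype pair by prior × P(type-A child):
  AA × AA: posterior weight 4/15.
  AA × AO: posterior weight 4/15.
  AO × AA: posterior weight 4/15.
  AO × AO: posterior weight 1/5.
Sum the posterior weight over pairs where Carmen is AO: 7/15.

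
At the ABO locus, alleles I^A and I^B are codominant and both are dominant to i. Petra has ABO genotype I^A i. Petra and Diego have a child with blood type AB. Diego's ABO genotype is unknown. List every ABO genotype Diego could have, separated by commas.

I^A I^B, I^B I^B, I^B i

For each candidate genotype of Diego, check whether crossing it with I^A i can produce every observed child phenotype.
  I^A I^A → possible child types {A} ✗
  I^A I^B → possible child types {A, B, AB} ✓
  I^A i → possible child types {O, A} ✗
  I^B I^B → possible child types {B, AB} ✓
  I^B i → possible child types {O, A, B, AB} ✓
  i i → possible child types {O, A} ✗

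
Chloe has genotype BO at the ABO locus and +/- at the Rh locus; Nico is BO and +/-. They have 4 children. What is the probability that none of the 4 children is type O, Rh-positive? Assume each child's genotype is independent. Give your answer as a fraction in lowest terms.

ABO cross BO × BO → 1/4 O, 3/4 B.
Rh cross +/- × +/- → 3/4 Rh+, 1/4 Rh-; so P(type O, Rh-positive) = 1/4 × 3/4 = 3/16 per child.
P(not type O, Rh-positive) = 13/16 for one child; (13/16)^4 = 28561/65536.

28561/65536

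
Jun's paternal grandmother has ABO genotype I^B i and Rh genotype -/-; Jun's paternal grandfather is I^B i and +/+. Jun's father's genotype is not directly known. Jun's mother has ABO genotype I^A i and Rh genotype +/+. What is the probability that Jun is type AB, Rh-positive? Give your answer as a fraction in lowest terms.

1/4

Jun's father's ABO genotype from I^B i × I^B i: 1/4 I^B I^B, 1/2 I^B i, 1/4 i i.
Crossing each possibility with the mother I^A i and summing P(type AB): 1/4·1/2 + 1/2·1/4 + 1/4·0 = 1/4.
Similarly for Rh via the father's Rh distribution: P(Rh+) = 1.
Independent loci: 1/4 × 1 = 1/4.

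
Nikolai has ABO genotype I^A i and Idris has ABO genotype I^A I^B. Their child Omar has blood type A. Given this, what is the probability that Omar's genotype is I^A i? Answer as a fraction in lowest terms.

Cross I^A i × I^A I^B → 1/4 I^A I^A, 1/4 I^A I^B, 1/4 I^A i, 1/4 I^B i.
Type-A genotypes among offspring: I^A I^A (1/4), I^A i (1/4); total 1/2.
P(I^A i | type A) = (1/4) / (1/2) = 1/2.

1/2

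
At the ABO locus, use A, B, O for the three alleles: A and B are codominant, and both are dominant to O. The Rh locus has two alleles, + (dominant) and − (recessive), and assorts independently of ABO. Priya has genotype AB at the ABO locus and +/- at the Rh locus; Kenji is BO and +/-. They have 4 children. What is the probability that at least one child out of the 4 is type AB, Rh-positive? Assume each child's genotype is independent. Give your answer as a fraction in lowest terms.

ABO cross AB × BO → 1/4 A, 1/2 B, 1/4 AB.
Rh cross +/- × +/- → 3/4 Rh+, 1/4 Rh-; so P(type AB, Rh-positive) = 1/4 × 3/4 = 3/16 per child.
P(none) = (13/16)^4 = 28561/65536; P(at least one) = 1 − 28561/65536 = 36975/65536.

36975/65536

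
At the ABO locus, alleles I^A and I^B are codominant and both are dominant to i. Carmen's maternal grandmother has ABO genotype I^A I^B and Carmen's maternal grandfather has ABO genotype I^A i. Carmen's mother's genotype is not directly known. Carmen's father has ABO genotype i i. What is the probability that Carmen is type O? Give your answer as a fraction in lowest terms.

Carmen's mother's ABO genotype from I^A I^B × I^A i: 1/4 I^A I^A, 1/4 I^A I^B, 1/4 I^A i, 1/4 I^B i.
Crossing each possibility with the father i i and summing P(type O): 1/4·0 + 1/4·0 + 1/4·1/2 + 1/4·1/2 = 1/4.

1/4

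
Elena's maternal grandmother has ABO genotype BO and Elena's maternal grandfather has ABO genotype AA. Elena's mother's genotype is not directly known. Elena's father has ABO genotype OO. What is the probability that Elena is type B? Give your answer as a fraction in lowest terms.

1/4

Elena's mother's ABO genotype from BO × AA: 1/2 AB, 1/2 AO.
Crossing each possibility with the father OO and summing P(type B): 1/2·1/2 + 1/2·0 = 1/4.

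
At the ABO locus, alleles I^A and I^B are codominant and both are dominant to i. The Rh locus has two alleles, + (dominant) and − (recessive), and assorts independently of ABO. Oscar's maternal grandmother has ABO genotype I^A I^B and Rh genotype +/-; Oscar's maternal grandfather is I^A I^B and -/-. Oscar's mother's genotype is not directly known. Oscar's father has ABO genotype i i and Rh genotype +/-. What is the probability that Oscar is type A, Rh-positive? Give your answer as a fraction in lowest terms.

Oscar's mother's ABO genotype from I^A I^B × I^A I^B: 1/4 I^A I^A, 1/2 I^A I^B, 1/4 I^B I^B.
Crossing each possibility with the father i i and summing P(type A): 1/4·1 + 1/2·1/2 + 1/4·0 = 1/2.
Similarly for Rh via the mother's Rh distribution: P(Rh+) = 5/8.
Independent loci: 1/2 × 5/8 = 5/16.

5/16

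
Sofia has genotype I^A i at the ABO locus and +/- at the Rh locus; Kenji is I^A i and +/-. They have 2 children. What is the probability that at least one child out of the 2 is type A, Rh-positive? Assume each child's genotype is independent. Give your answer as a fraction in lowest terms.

ABO cross I^A i × I^A i → 1/4 O, 3/4 A.
Rh cross +/- × +/- → 3/4 Rh+, 1/4 Rh-; so P(type A, Rh-positive) = 3/4 × 3/4 = 9/16 per child.
P(none) = (7/16)^2 = 49/256; P(at least one) = 1 − 49/256 = 207/256.

207/256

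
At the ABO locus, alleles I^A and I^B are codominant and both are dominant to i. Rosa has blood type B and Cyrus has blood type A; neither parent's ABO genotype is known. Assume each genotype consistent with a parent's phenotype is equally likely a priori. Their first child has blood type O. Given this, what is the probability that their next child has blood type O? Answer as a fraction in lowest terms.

1/4

Possible genotypes: Rosa ∈ {I^B I^B, I^B i}; Cyrus ∈ {I^A I^A, I^A i}.
Weight each parental genotype pair by prior × P(type-O child):
  I^B i × I^A i: posterior weight 1; P(next child type O) = 1/4.
Weighted sum = 1/4.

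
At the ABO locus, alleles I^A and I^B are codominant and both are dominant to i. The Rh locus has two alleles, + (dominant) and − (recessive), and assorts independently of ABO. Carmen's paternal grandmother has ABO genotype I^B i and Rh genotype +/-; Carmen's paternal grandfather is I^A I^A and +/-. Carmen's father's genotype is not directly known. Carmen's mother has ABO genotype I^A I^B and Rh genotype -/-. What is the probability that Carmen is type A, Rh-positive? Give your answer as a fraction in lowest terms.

Carmen's father's ABO genotype from I^B i × I^A I^A: 1/2 I^A I^B, 1/2 I^A i.
Crossing each possibility with the mother I^A I^B and summing P(type A): 1/2·1/4 + 1/2·1/2 = 3/8.
Similarly for Rh via the father's Rh distribution: P(Rh+) = 1/2.
Independent loci: 3/8 × 1/2 = 3/16.

3/16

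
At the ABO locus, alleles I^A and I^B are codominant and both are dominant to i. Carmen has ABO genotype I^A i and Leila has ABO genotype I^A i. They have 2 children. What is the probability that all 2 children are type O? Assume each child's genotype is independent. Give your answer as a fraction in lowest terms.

1/16

ABO cross I^A i × I^A i → 1/4 O, 3/4 A.
So P(type O) = 1/4 per child.
All 2 independent: (1/4)^2 = 1/16.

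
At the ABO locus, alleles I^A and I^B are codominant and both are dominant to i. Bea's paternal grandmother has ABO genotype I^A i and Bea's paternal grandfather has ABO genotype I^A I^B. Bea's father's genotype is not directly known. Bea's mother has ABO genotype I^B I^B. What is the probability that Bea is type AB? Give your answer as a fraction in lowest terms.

1/2

Bea's father's ABO genotype from I^A i × I^A I^B: 1/4 I^A I^A, 1/4 I^A I^B, 1/4 I^A i, 1/4 I^B i.
Crossing each possibility with the mother I^B I^B and summing P(type AB): 1/4·1 + 1/4·1/2 + 1/4·1/2 + 1/4·0 = 1/2.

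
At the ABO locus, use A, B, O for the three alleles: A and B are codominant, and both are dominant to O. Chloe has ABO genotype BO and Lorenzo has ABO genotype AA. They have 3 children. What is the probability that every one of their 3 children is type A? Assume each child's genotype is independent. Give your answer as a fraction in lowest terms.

1/8

ABO cross BO × AA → 1/2 A, 1/2 AB.
So P(type A) = 1/2 per child.
All 3 independent: (1/2)^3 = 1/8.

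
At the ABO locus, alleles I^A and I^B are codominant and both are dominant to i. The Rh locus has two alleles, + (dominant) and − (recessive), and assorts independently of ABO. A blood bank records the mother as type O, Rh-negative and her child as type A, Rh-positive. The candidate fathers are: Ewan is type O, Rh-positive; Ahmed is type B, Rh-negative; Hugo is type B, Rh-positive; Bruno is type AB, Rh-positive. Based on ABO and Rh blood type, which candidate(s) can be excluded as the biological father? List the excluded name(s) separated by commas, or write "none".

Ewan, Ahmed, Hugo

A candidate is excluded only if no genotype consistent with his phenotype could produce a type A, Rh-positive child with a type O, Rh-negative mother.
Ewan (type O, Rh+): no genotype consistent with that phenotype can produce a type-A Rh+ child with a type-O mother.
Ahmed (type B, Rh-): no genotype consistent with that phenotype can produce a type-A Rh+ child with a type-O mother.
Hugo (type B, Rh+): no genotype consistent with that phenotype can produce a type-A Rh+ child with a type-O mother.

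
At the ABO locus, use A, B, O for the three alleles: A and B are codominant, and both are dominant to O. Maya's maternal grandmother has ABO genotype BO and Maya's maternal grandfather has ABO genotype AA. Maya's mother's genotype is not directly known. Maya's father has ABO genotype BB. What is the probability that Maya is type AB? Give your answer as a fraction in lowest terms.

Maya's mother's ABO genotype from BO × AA: 1/2 AB, 1/2 AO.
Crossing each possibility with the father BB and summing P(type AB): 1/2·1/2 + 1/2·1/2 = 1/2.

1/2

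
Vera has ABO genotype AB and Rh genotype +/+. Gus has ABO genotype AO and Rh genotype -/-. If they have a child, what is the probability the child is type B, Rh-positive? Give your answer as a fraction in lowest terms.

ABO cross AB × AO → offspring phenotypes: 1/2 A, 1/4 B, 1/4 AB.
Rh cross +/+ × -/- → 1 Rh+.
Independent loci: P(type B, Rh-positive) = 1/4 × 1 = 1/4.

1/4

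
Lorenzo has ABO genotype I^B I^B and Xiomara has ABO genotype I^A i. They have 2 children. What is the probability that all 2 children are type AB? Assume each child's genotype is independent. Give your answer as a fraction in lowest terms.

ABO cross I^B I^B × I^A i → 1/2 B, 1/2 AB.
So P(type AB) = 1/2 per child.
All 2 independent: (1/2)^2 = 1/4.

1/4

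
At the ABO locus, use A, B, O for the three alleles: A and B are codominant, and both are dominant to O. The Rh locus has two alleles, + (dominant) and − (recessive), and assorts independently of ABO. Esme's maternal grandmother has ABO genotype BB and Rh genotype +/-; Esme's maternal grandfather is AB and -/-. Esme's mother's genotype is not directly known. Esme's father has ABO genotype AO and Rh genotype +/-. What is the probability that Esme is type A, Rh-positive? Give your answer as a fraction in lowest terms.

Esme's mother's ABO genotype from BB × AB: 1/2 AB, 1/2 BB.
Crossing each possibility with the father AO and summing P(type A): 1/2·1/2 + 1/2·0 = 1/4.
Similarly for Rh via the mother's Rh distribution: P(Rh+) = 5/8.
Independent loci: 1/4 × 5/8 = 5/32.

5/32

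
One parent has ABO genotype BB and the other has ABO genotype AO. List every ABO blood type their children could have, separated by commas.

Gametes from BB × AO give offspring ABO genotypes AB, BO, i.e. phenotypes B, AB.

B, AB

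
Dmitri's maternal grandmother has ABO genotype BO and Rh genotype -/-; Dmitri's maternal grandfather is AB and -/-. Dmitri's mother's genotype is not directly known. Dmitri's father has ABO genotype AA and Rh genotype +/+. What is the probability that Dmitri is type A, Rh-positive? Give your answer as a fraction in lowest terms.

Dmitri's mother's ABO genotype from BO × AB: 1/4 AB, 1/4 AO, 1/4 BB, 1/4 BO.
Crossing each possibility with the father AA and summing P(type A): 1/4·1/2 + 1/4·1 + 1/4·0 + 1/4·1/2 = 1/2.
Similarly for Rh via the mother's Rh distribution: P(Rh+) = 1.
Independent loci: 1/2 × 1 = 1/2.

1/2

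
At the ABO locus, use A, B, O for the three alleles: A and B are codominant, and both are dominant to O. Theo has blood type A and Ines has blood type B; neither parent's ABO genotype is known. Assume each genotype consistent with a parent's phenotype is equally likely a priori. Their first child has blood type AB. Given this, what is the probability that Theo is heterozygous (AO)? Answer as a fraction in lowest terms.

1/3

Possible genotypes: Theo ∈ {AA, AO}; Ines ∈ {BB, BO}.
Weight each parental genotype pair by prior × P(type-AB child):
  AA × BB: posterior weight 4/9.
  AA × BO: posterior weight 2/9.
  AO × BB: posterior weight 2/9.
  AO × BO: posterior weight 1/9.
Sum the posterior weight over pairs where Theo is AO: 1/3.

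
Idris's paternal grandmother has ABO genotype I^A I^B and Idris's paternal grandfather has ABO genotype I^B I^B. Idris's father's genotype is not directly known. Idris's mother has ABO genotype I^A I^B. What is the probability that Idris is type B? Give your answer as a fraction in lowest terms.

Idris's father's ABO genotype from I^A I^B × I^B I^B: 1/2 I^A I^B, 1/2 I^B I^B.
Crossing each possibility with the mother I^A I^B and summing P(type B): 1/2·1/4 + 1/2·1/2 = 3/8.

3/8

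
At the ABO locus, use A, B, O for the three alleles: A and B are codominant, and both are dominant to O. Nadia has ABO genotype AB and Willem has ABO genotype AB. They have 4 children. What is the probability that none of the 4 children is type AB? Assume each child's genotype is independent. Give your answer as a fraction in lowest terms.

ABO cross AB × AB → 1/4 A, 1/4 B, 1/2 AB.
So P(type AB) = 1/2 per child.
P(not type AB) = 1/2 for one child; (1/2)^4 = 1/16.

1/16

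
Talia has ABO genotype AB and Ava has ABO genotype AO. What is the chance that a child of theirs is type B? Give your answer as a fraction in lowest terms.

1/4

ABO cross AB × AO → offspring phenotypes: 1/2 A, 1/4 B, 1/4 AB.
So P(type B) = 1/4.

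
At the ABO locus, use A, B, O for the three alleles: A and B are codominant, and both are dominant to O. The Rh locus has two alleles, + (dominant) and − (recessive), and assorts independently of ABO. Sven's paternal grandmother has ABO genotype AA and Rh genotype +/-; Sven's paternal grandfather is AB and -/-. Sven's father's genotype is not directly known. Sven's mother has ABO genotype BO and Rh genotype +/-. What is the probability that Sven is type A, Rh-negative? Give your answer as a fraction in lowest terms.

Sven's father's ABO genotype from AA × AB: 1/2 AA, 1/2 AB.
Crossing each possibility with the mother BO and summing P(type A): 1/2·1/2 + 1/2·1/4 = 3/8.
Similarly for Rh via the father's Rh distribution: P(Rh-) = 3/8.
Independent loci: 3/8 × 3/8 = 9/64.

9/64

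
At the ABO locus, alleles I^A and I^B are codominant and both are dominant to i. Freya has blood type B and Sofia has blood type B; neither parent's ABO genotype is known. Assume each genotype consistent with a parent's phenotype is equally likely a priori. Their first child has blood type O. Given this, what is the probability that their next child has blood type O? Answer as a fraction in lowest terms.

Possible genotypes: Freya ∈ {I^B I^B, I^B i}; Sofia ∈ {I^B I^B, I^B i}.
Weight each parental genotype pair by prior × P(type-O child):
  I^B i × I^B i: posterior weight 1; P(next child type O) = 1/4.
Weighted sum = 1/4.

1/4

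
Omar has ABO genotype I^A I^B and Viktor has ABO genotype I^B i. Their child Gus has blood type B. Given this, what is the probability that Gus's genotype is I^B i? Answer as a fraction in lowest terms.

Cross I^A I^B × I^B i → 1/4 I^A I^B, 1/4 I^A i, 1/4 I^B I^B, 1/4 I^B i.
Type-B genotypes among offspring: I^B I^B (1/4), I^B i (1/4); total 1/2.
P(I^B i | type B) = (1/4) / (1/2) = 1/2.

1/2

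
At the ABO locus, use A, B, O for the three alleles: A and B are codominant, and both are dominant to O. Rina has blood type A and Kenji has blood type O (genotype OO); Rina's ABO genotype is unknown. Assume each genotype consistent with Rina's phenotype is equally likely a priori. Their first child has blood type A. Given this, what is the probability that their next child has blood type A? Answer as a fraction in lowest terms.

Possible genotypes: Rina ∈ {AA, AO}; Kenji ∈ {OO}.
Weight each parental genotype pair by prior × P(type-A child):
  AA × OO: posterior weight 2/3; P(next child type A) = 1.
  AO × OO: posterior weight 1/3; P(next child type A) = 1/2.
Weighted sum = 5/6.

5/6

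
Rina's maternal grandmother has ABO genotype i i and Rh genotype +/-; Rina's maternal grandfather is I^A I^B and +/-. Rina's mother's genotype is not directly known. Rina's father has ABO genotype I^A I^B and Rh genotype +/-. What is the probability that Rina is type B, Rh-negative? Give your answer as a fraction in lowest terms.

3/32

Rina's mother's ABO genotype from i i × I^A I^B: 1/2 I^A i, 1/2 I^B i.
Crossing each possibility with the father I^A I^B and summing P(type B): 1/2·1/4 + 1/2·1/2 = 3/8.
Similarly for Rh via the mother's Rh distribution: P(Rh-) = 1/4.
Independent loci: 3/8 × 1/4 = 3/32.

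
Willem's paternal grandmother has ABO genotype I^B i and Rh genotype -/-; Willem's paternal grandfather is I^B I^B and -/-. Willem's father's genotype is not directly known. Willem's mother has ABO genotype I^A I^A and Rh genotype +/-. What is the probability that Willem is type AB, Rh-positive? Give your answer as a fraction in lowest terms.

3/8

Willem's father's ABO genotype from I^B i × I^B I^B: 1/2 I^B I^B, 1/2 I^B i.
Crossing each possibility with the mother I^A I^A and summing P(type AB): 1/2·1 + 1/2·1/2 = 3/4.
Similarly for Rh via the father's Rh distribution: P(Rh+) = 1/2.
Independent loci: 3/4 × 1/2 = 3/8.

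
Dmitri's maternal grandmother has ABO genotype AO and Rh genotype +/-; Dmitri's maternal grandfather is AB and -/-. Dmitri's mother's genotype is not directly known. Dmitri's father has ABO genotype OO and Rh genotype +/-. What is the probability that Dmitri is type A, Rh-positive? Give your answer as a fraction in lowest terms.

Dmitri's mother's ABO genotype from AO × AB: 1/4 AA, 1/4 AB, 1/4 AO, 1/4 BO.
Crossing each possibility with the father OO and summing P(type A): 1/4·1 + 1/4·1/2 + 1/4·1/2 + 1/4·0 = 1/2.
Similarly for Rh via the mother's Rh distribution: P(Rh+) = 5/8.
Independent loci: 1/2 × 5/8 = 5/16.

5/16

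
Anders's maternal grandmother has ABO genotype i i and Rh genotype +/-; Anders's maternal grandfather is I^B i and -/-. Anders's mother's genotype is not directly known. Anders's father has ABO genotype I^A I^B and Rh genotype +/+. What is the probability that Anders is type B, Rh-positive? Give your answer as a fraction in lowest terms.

1/2

Anders's mother's ABO genotype from i i × I^B i: 1/2 I^B i, 1/2 i i.
Crossing each possibility with the father I^A I^B and summing P(type B): 1/2·1/2 + 1/2·1/2 = 1/2.
Similarly for Rh via the mother's Rh distribution: P(Rh+) = 1.
Independent loci: 1/2 × 1 = 1/2.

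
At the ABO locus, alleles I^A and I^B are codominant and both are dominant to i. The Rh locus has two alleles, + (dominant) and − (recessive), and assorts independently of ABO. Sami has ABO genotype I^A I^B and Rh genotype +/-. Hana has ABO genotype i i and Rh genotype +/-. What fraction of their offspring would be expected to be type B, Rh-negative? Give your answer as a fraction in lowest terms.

1/8

ABO cross I^A I^B × i i → offspring phenotypes: 1/2 A, 1/2 B.
Rh cross +/- × +/- → 3/4 Rh+, 1/4 Rh-.
Independent loci: P(type B, Rh-negative) = 1/2 × 1/4 = 1/8.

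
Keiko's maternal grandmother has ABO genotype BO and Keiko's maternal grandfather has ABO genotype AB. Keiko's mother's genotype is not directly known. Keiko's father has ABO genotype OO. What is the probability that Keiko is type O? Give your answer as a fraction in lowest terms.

Keiko's mother's ABO genotype from BO × AB: 1/4 AB, 1/4 AO, 1/4 BB, 1/4 BO.
Crossing each possibility with the father OO and summing P(type O): 1/4·0 + 1/4·1/2 + 1/4·0 + 1/4·1/2 = 1/4.

1/4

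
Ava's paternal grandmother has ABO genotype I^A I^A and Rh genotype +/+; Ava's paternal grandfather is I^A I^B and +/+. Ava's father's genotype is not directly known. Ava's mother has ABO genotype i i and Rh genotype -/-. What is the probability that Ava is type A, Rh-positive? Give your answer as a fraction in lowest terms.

3/4

Ava's father's ABO genotype from I^A I^A × I^A I^B: 1/2 I^A I^A, 1/2 I^A I^B.
Crossing each possibility with the mother i i and summing P(type A): 1/2·1 + 1/2·1/2 = 3/4.
Similarly for Rh via the father's Rh distribution: P(Rh+) = 1.
Independent loci: 3/4 × 1 = 3/4.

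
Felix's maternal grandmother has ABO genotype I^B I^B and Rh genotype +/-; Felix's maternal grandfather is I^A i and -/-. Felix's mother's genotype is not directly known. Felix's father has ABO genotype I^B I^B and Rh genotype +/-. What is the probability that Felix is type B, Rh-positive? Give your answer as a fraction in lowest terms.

15/32

Felix's mother's ABO genotype from I^B I^B × I^A i: 1/2 I^A I^B, 1/2 I^B i.
Crossing each possibility with the father I^B I^B and summing P(type B): 1/2·1/2 + 1/2·1 = 3/4.
Similarly for Rh via the mother's Rh distribution: P(Rh+) = 5/8.
Independent loci: 3/4 × 5/8 = 15/32.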